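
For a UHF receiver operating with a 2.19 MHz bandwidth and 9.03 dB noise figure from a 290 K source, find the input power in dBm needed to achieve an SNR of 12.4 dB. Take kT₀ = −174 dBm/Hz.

−89.2 dBm

Sensitivity = −174 + 10 log₁₀(B) + NF + SNR_min
= −174 + 63.4 + 9.03 + 12.4
= −89.17 dBm → −89.2 dBm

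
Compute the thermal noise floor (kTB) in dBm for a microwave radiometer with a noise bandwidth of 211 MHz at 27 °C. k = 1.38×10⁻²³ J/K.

T = 27 °C + 273.15 = 300.15 K
P_n = kTB = 1.38×10⁻²³ × 300.15 × 2.11×10⁸ = 8.74×10⁻¹³ W
In dBm: 10 log₁₀(8.74×10⁻¹³ / 10⁻³) = −90.6 dBm

−90.6 dBm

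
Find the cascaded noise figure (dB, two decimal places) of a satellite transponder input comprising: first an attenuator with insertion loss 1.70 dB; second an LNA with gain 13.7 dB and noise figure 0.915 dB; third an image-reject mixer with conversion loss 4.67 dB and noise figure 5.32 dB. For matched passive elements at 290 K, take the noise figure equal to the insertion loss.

2.96 dB

Convert to linear (a loss of L dB is a gain of −L dB): F_i = 10^(NF_i/10), G_i = 10^(G_i,dB/10)
  Stage 1: F_1 = 10^(1.70/10) = 1.479, G_1 = 10^(−1.70/10) = 0.6761
  Stage 2: F_2 = 10^(0.915/10) = 1.235, G_2 = 10^(13.7/10) = 23.44
  Stage 3: F_3 = 10^(5.32/10) = 3.404, G_3 = 10^(−4.67/10) = 0.3412
Friis cascade:
  F = 1.479 + (1.235 − 1)/0.6761 + (3.404 − 1)/15.85 = 1.978
NF = 10 log₁₀(1.978) = 2.96 dB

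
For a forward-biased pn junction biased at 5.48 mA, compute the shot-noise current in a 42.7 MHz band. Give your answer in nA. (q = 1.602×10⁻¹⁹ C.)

I_n = √(2qI·B)
2qI·B = 2 × 1.602×10⁻¹⁹ × 5.48×10⁻³ × 4.27×10⁷ = 7.50×10⁻¹⁴ A²
I_n = √(7.50×10⁻¹⁴) = 2.74×10⁻⁷ A = 274 nA

274 nA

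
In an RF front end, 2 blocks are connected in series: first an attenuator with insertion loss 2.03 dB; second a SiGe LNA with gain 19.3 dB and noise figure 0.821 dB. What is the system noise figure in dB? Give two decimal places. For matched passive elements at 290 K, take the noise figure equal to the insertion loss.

Convert to linear (a loss of L dB is a gain of −L dB): F_i = 10^(NF_i/10), G_i = 10^(G_i,dB/10)
  Stage 1: F_1 = 10^(2.03/10) = 1.596, G_1 = 10^(−2.03/10) = 0.6266
  Stage 2: F_2 = 10^(0.821/10) = 1.208, G_2 = 10^(19.3/10) = 85.11
Friis cascade:
  F = 1.596 + (1.208 − 1)/0.6266 = 1.928
NF = 10 log₁₀(1.928) = 2.85 dB

2.85 dB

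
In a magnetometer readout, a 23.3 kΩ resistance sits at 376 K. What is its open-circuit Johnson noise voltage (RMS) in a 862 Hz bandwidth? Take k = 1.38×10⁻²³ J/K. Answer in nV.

646 nV

V_n = √(4kTRB)
4kTRB = 4 × 1.38×10⁻²³ × 376 × 2.33×10⁴ × 8.62×10² = 4.17×10⁻¹³ V²
V_n = √(4.17×10⁻¹³) = 6.46×10⁻⁷ V = 646 nV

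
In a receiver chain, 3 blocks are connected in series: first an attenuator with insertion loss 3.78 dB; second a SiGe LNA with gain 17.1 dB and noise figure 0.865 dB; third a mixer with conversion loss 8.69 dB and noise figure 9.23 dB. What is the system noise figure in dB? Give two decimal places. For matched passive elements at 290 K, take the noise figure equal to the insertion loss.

Convert to linear (a loss of L dB is a gain of −L dB): F_i = 10^(NF_i/10), G_i = 10^(G_i,dB/10)
  Stage 1: F_1 = 10^(3.78/10) = 2.388, G_1 = 10^(−3.78/10) = 0.4188
  Stage 2: F_2 = 10^(0.865/10) = 1.220, G_2 = 10^(17.1/10) = 51.29
  Stage 3: F_3 = 10^(9.23/10) = 8.375, G_3 = 10^(−8.69/10) = 0.1352
Friis cascade:
  F = 2.388 + (1.220 − 1)/0.4188 + (8.375 − 1)/21.48 = 3.257
NF = 10 log₁₀(3.257) = 5.13 dB

5.13 dB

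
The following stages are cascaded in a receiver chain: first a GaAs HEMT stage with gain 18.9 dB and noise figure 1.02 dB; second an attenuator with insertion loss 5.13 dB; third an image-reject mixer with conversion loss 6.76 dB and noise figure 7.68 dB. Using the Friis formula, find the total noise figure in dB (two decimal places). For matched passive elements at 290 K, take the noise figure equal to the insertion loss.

Convert to linear (a loss of L dB is a gain of −L dB): F_i = 10^(NF_i/10), G_i = 10^(G_i,dB/10)
  Stage 1: F_1 = 10^(1.02/10) = 1.265, G_1 = 10^(18.9/10) = 77.62
  Stage 2: F_2 = 10^(5.13/10) = 3.258, G_2 = 10^(−5.13/10) = 0.3069
  Stage 3: F_3 = 10^(7.68/10) = 5.861, G_3 = 10^(−6.76/10) = 0.2109
Friis cascade:
  F = 1.265 + (3.258 − 1)/77.62 + (5.861 − 1)/23.82 = 1.498
NF = 10 log₁₀(1.498) = 1.75 dB

1.75 dB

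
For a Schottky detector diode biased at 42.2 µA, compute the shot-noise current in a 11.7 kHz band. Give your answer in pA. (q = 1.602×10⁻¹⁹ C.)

398 pA

I_n = √(2qI·B)
2qI·B = 2 × 1.602×10⁻¹⁹ × 4.22×10⁻⁵ × 1.17×10⁴ = 1.58×10⁻¹⁹ A²
I_n = √(1.58×10⁻¹⁹) = 3.98×10⁻¹⁰ A = 398 pA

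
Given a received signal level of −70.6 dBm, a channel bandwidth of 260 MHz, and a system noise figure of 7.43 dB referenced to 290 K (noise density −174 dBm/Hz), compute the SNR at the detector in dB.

Noise floor: N = −174 + 10 log₁₀(B) + NF
10 log₁₀(2.60×10⁸) = 84.15 dB
N = −174 + 84.15 + 7.43 = −82.42 dBm
SNR = P_sig − N = −70.6 − (−82.42) = 11.82 dB → 11.8 dB

11.8 dB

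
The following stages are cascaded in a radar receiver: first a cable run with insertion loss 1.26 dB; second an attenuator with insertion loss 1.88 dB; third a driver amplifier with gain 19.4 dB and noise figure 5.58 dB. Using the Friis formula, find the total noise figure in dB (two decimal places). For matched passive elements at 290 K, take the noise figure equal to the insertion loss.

8.72 dB

Convert to linear (a loss of L dB is a gain of −L dB): F_i = 10^(NF_i/10), G_i = 10^(G_i,dB/10)
  Stage 1: F_1 = 10^(1.26/10) = 1.337, G_1 = 10^(−1.26/10) = 0.7482
  Stage 2: F_2 = 10^(1.88/10) = 1.542, G_2 = 10^(−1.88/10) = 0.6486
  Stage 3: F_3 = 10^(5.58/10) = 3.614, G_3 = 10^(19.4/10) = 87.10
Friis cascade:
  F = 1.337 + (1.542 − 1)/0.7482 + (3.614 − 1)/0.4853 = 7.447
NF = 10 log₁₀(7.447) = 8.72 dB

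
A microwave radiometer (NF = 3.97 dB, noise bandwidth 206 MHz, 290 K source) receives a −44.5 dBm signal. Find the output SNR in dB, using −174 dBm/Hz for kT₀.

42.4 dB

Noise floor: N = −174 + 10 log₁₀(B) + NF
10 log₁₀(2.06×10⁸) = 83.14 dB
N = −174 + 83.14 + 3.97 = −86.89 dBm
SNR = P_sig − N = −44.5 − (−86.89) = 42.39 dB → 42.4 dB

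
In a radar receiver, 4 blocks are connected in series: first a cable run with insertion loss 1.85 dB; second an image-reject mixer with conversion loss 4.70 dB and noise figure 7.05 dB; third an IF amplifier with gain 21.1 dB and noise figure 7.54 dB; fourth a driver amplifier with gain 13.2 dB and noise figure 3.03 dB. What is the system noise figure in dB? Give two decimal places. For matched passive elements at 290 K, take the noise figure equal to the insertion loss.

14.61 dB

Convert to linear (a loss of L dB is a gain of −L dB): F_i = 10^(NF_i/10), G_i = 10^(G_i,dB/10)
  Stage 1: F_1 = 10^(1.85/10) = 1.531, G_1 = 10^(−1.85/10) = 0.6531
  Stage 2: F_2 = 10^(7.05/10) = 5.070, G_2 = 10^(−4.70/10) = 0.3388
  Stage 3: F_3 = 10^(7.54/10) = 5.675, G_3 = 10^(21.1/10) = 128.8
  Stage 4: F_4 = 10^(3.03/10) = 2.009, G_4 = 10^(13.2/10) = 20.89
Friis cascade:
  F = 1.531 + (5.070 − 1)/0.6531 + (5.675 − 1)/0.2213 + (2.009 − 1)/28.51 = 28.92
NF = 10 log₁₀(28.92) = 14.61 dB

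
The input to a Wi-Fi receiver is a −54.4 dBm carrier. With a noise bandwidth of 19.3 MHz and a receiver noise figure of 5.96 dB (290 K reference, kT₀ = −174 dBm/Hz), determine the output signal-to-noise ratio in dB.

Noise floor: N = −174 + 10 log₁₀(B) + NF
10 log₁₀(1.93×10⁷) = 72.86 dB
N = −174 + 72.86 + 5.96 = −95.18 dBm
SNR = P_sig − N = −54.4 − (−95.18) = 40.78 dB → 40.8 dB

40.8 dB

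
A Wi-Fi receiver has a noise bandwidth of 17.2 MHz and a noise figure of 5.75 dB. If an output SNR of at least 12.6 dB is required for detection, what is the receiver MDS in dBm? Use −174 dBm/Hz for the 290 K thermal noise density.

Sensitivity = −174 + 10 log₁₀(B) + NF + SNR_min
= −174 + 72.36 + 5.75 + 12.6
= −83.29 dBm → −83.3 dBm

−83.3 dBm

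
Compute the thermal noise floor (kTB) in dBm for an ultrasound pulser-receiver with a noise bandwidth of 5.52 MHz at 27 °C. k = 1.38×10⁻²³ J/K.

−106.4 dBm

T = 27 °C + 273.15 = 300.15 K
P_n = kTB = 1.38×10⁻²³ × 300.15 × 5.52×10⁶ = 2.29×10⁻¹⁴ W
In dBm: 10 log₁₀(2.29×10⁻¹⁴ / 10⁻³) = −106.4 dBm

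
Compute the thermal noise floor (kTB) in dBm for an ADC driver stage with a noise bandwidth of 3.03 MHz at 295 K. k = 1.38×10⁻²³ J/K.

P_n = kTB = 1.38×10⁻²³ × 295 × 3.03×10⁶ = 1.23×10⁻¹⁴ W
In dBm: 10 log₁₀(1.23×10⁻¹⁴ / 10⁻³) = −109.1 dBm

−109.1 dBm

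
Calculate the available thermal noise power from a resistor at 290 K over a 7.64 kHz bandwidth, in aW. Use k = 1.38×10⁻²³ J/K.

30.6 aW

P_n = kTB = 1.38×10⁻²³ × 290 × 7.64×10³ = 3.06×10⁻¹⁷ W = 30.6 aW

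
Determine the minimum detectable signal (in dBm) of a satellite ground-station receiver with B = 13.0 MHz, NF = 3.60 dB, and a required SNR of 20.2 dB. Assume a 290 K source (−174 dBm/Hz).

−79.1 dBm

Sensitivity = −174 + 10 log₁₀(B) + NF + SNR_min
= −174 + 71.14 + 3.60 + 20.2
= −79.06 dBm → −79.1 dBm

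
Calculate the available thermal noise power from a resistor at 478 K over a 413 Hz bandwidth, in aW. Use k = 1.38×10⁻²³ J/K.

2.72 aW

P_n = kTB = 1.38×10⁻²³ × 478 × 4.13×10² = 2.72×10⁻¹⁸ W = 2.72 aW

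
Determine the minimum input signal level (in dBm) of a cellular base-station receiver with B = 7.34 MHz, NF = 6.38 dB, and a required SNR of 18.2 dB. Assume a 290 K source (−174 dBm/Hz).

Sensitivity = −174 + 10 log₁₀(B) + NF + SNR_min
= −174 + 68.66 + 6.38 + 18.2
= −80.76 dBm → −80.8 dBm

−80.8 dBm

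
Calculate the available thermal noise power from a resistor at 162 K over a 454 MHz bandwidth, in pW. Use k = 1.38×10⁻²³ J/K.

1.01 pW

P_n = kTB = 1.38×10⁻²³ × 162 × 4.54×10⁸ = 1.01×10⁻¹² W = 1.01 pW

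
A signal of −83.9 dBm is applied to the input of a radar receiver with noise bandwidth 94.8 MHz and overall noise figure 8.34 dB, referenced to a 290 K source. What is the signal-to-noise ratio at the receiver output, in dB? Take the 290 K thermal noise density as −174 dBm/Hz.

Noise floor: N = −174 + 10 log₁₀(B) + NF
10 log₁₀(9.48×10⁷) = 79.77 dB
N = −174 + 79.77 + 8.34 = −85.89 dBm
SNR = P_sig − N = −83.9 − (−85.89) = 1.99 dB → 2.0 dB

2.0 dB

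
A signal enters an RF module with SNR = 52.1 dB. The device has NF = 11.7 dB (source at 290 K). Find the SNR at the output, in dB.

By definition F = SNR_in/SNR_out, so in dB: SNR_out = SNR_in − NF
SNR_out = 52.1 − 11.7 = 40.4 dB

40.4 dB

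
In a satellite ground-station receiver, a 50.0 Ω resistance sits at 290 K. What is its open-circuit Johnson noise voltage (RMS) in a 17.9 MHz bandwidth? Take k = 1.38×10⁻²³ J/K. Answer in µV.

V_n = √(4kTRB)
4kTRB = 4 × 1.38×10⁻²³ × 290 × 5.00×10¹ × 1.79×10⁷ = 1.43×10⁻¹¹ V²
V_n = √(1.43×10⁻¹¹) = 3.79×10⁻⁶ V = 3.79 µV

3.79 µV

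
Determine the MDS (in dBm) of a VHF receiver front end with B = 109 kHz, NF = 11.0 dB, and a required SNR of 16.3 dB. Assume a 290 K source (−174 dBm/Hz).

−96.3 dBm

Sensitivity = −174 + 10 log₁₀(B) + NF + SNR_min
= −174 + 50.37 + 11.0 + 16.3
= −96.33 dBm → −96.3 dBm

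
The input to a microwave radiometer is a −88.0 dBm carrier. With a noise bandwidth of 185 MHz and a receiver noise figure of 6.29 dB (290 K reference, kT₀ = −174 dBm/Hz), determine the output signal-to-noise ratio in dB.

−3.0 dB

Noise floor: N = −174 + 10 log₁₀(B) + NF
10 log₁₀(1.85×10⁸) = 82.67 dB
N = −174 + 82.67 + 6.29 = −85.04 dBm
SNR = P_sig − N = −88.0 − (−85.04) = −2.96 dB → −3.0 dB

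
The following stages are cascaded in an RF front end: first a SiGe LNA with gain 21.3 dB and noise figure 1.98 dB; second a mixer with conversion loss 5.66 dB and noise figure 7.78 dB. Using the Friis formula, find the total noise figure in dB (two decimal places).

Convert to linear (a loss of L dB is a gain of −L dB): F_i = 10^(NF_i/10), G_i = 10^(G_i,dB/10)
  Stage 1: F_1 = 10^(1.98/10) = 1.578, G_1 = 10^(21.3/10) = 134.9
  Stage 2: F_2 = 10^(7.78/10) = 5.998, G_2 = 10^(−5.66/10) = 0.2716
Friis cascade:
  F = 1.578 + (5.998 − 1)/134.9 = 1.615
NF = 10 log₁₀(1.615) = 2.08 dB

2.08 dB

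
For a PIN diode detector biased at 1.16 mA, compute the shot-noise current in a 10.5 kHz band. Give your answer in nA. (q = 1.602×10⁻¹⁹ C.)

1.98 nA

I_n = √(2qI·B)
2qI·B = 2 × 1.602×10⁻¹⁹ × 1.16×10⁻³ × 1.05×10⁴ = 3.90×10⁻¹⁸ A²
I_n = √(3.90×10⁻¹⁸) = 1.98×10⁻⁹ A = 1.98 nA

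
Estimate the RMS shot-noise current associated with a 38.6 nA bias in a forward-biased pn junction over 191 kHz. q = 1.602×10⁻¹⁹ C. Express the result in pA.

48.6 pA

I_n = √(2qI·B)
2qI·B = 2 × 1.602×10⁻¹⁹ × 3.86×10⁻⁸ × 1.91×10⁵ = 2.36×10⁻²¹ A²
I_n = √(2.36×10⁻²¹) = 4.86×10⁻¹¹ A = 48.6 pA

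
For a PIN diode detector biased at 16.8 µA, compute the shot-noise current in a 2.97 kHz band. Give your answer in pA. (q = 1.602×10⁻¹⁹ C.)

I_n = √(2qI·B)
2qI·B = 2 × 1.602×10⁻¹⁹ × 1.68×10⁻⁵ × 2.97×10³ = 1.60×10⁻²⁰ A²
I_n = √(1.60×10⁻²⁰) = 1.26×10⁻¹⁰ A = 126 pA

126 pA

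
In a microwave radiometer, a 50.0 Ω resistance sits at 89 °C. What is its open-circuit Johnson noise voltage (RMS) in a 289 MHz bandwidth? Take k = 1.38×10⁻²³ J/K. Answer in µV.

T = 89 °C + 273.15 = 362.15 K
V_n = √(4kTRB)
4kTRB = 4 × 1.38×10⁻²³ × 362.15 × 5.00×10¹ × 2.89×10⁸ = 2.89×10⁻¹⁰ V²
V_n = √(2.89×10⁻¹⁰) = 1.70×10⁻⁵ V = 17.0 µV

17.0 µV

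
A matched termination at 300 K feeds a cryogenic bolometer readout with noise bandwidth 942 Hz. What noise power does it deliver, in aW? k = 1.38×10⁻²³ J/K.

P_n = kTB = 1.38×10⁻²³ × 300 × 9.42×10² = 3.90×10⁻¹⁸ W = 3.90 aW

3.90 aW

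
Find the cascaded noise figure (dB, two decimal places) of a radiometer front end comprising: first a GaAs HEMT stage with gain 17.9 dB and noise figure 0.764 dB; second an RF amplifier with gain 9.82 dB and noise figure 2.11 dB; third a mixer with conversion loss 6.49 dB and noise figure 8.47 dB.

Convert to linear (a loss of L dB is a gain of −L dB): F_i = 10^(NF_i/10), G_i = 10^(G_i,dB/10)
  Stage 1: F_1 = 10^(0.764/10) = 1.192, G_1 = 10^(17.9/10) = 61.66
  Stage 2: F_2 = 10^(2.11/10) = 1.626, G_2 = 10^(9.82/10) = 9.594
  Stage 3: F_3 = 10^(8.47/10) = 7.031, G_3 = 10^(−6.49/10) = 0.2244
Friis cascade:
  F = 1.192 + (1.626 − 1)/61.66 + (7.031 − 1)/591.6 = 1.213
NF = 10 log₁₀(1.213) = 0.84 dB

0.84 dB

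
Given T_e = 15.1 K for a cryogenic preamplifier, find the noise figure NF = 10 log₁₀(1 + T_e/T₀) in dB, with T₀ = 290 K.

0.220 dB

F = 1 + T_e/T₀ = 1 + 15.1/290 = 1.05207
NF = 10 log₁₀(1.05207) = 0.220 dB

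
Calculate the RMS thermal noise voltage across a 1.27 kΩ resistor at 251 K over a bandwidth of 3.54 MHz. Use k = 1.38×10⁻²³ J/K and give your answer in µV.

7.89 µV

V_n = √(4kTRB)
4kTRB = 4 × 1.38×10⁻²³ × 251 × 1.27×10³ × 3.54×10⁶ = 6.23×10⁻¹¹ V²
V_n = √(6.23×10⁻¹¹) = 7.89×10⁻⁶ V = 7.89 µV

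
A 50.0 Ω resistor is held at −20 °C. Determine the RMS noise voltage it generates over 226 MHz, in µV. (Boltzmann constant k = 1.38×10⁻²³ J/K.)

12.6 µV

T = −20 °C + 273.15 = 253.15 K
V_n = √(4kTRB)
4kTRB = 4 × 1.38×10⁻²³ × 253.15 × 5.00×10¹ × 2.26×10⁸ = 1.58×10⁻¹⁰ V²
V_n = √(1.58×10⁻¹⁰) = 1.26×10⁻⁵ V = 12.6 µV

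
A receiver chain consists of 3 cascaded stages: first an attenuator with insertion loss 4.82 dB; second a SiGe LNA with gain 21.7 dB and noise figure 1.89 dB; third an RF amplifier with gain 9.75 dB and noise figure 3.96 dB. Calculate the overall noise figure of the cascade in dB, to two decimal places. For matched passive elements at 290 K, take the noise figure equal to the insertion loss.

6.74 dB

Convert to linear (a loss of L dB is a gain of −L dB): F_i = 10^(NF_i/10), G_i = 10^(G_i,dB/10)
  Stage 1: F_1 = 10^(4.82/10) = 3.034, G_1 = 10^(−4.82/10) = 0.3296
  Stage 2: F_2 = 10^(1.89/10) = 1.545, G_2 = 10^(21.7/10) = 147.9
  Stage 3: F_3 = 10^(3.96/10) = 2.489, G_3 = 10^(9.75/10) = 9.441
Friis cascade:
  F = 3.034 + (1.545 − 1)/0.3296 + (2.489 − 1)/48.75 = 4.719
NF = 10 log₁₀(4.719) = 6.74 dB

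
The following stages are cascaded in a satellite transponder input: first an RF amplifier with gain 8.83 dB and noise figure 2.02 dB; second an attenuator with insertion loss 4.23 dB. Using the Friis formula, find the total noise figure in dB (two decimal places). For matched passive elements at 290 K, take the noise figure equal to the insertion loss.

2.57 dB

Convert to linear (a loss of L dB is a gain of −L dB): F_i = 10^(NF_i/10), G_i = 10^(G_i,dB/10)
  Stage 1: F_1 = 10^(2.02/10) = 1.592, G_1 = 10^(8.83/10) = 7.638
  Stage 2: F_2 = 10^(4.23/10) = 2.649, G_2 = 10^(−4.23/10) = 0.3776
Friis cascade:
  F = 1.592 + (2.649 − 1)/7.638 = 1.808
NF = 10 log₁₀(1.808) = 2.57 dB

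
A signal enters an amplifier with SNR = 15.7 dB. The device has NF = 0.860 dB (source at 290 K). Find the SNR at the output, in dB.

By definition F = SNR_in/SNR_out, so in dB: SNR_out = SNR_in − NF
SNR_out = 15.7 − 0.860 = 14.840 dB

14.840 dB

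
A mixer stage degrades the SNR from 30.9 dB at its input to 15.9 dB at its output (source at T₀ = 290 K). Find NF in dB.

15.0 dB

NF (dB) = SNR_in(dB) − SNR_out(dB) when the source is at T₀
NF = 30.9 − 15.9 = 15.0 dB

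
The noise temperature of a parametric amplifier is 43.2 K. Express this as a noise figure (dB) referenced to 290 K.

F = 1 + T_e/T₀ = 1 + 43.2/290 = 1.14897
NF = 10 log₁₀(1.14897) = 0.603 dB

0.603 dB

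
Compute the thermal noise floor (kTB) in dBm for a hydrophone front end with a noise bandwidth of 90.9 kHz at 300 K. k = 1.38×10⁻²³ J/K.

−124.2 dBm

P_n = kTB = 1.38×10⁻²³ × 300 × 9.09×10⁴ = 3.76×10⁻¹⁶ W
In dBm: 10 log₁₀(3.76×10⁻¹⁶ / 10⁻³) = −124.2 dBm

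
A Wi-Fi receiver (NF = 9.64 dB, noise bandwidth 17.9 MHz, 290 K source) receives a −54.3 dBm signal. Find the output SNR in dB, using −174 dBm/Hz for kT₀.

Noise floor: N = −174 + 10 log₁₀(B) + NF
10 log₁₀(1.79×10⁷) = 72.53 dB
N = −174 + 72.53 + 9.64 = −91.83 dBm
SNR = P_sig − N = −54.3 − (−91.83) = 37.53 dB → 37.5 dB

37.5 dB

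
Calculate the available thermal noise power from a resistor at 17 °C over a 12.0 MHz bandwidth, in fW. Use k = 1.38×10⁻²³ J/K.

T = 17 °C + 273.15 = 290.15 K
P_n = kTB = 1.38×10⁻²³ × 290.15 × 1.20×10⁷ = 4.80×10⁻¹⁴ W = 48.0 fW

48.0 fW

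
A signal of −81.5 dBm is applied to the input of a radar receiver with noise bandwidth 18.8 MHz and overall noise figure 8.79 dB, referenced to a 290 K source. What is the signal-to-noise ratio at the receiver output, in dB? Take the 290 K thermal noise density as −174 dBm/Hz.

Noise floor: N = −174 + 10 log₁₀(B) + NF
10 log₁₀(1.88×10⁷) = 72.74 dB
N = −174 + 72.74 + 8.79 = −92.47 dBm
SNR = P_sig − N = −81.5 − (−92.47) = 10.97 dB → 11.0 dB

11.0 dB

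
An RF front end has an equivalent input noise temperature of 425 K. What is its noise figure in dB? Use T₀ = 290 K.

F = 1 + T_e/T₀ = 1 + 425/290 = 2.46552
NF = 10 log₁₀(2.46552) = 3.92 dB

3.92 dB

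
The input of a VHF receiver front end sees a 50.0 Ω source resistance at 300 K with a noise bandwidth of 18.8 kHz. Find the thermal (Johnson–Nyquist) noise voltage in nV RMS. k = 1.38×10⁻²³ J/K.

V_n = √(4kTRB)
4kTRB = 4 × 1.38×10⁻²³ × 300 × 5.00×10¹ × 1.88×10⁴ = 1.56×10⁻¹⁴ V²
V_n = √(1.56×10⁻¹⁴) = 1.25×10⁻⁷ V = 125 nV

125 nV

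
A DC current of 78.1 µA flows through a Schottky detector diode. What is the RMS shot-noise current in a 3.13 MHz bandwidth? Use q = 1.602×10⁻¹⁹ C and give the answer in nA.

I_n = √(2qI·B)
2qI·B = 2 × 1.602×10⁻¹⁹ × 7.81×10⁻⁵ × 3.13×10⁶ = 7.83×10⁻¹⁷ A²
I_n = √(7.83×10⁻¹⁷) = 8.85×10⁻⁹ A = 8.85 nA

8.85 nA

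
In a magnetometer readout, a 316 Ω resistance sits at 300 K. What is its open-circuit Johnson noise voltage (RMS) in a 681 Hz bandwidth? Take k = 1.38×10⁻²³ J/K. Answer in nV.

V_n = √(4kTRB)
4kTRB = 4 × 1.38×10⁻²³ × 300 × 3.16×10² × 6.81×10² = 3.56×10⁻¹⁵ V²
V_n = √(3.56×10⁻¹⁵) = 5.97×10⁻⁸ V = 59.7 nV

59.7 nV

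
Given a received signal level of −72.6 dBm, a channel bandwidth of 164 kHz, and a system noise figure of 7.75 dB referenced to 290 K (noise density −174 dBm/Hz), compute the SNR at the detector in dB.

41.5 dB

Noise floor: N = −174 + 10 log₁₀(B) + NF
10 log₁₀(1.64×10⁵) = 52.15 dB
N = −174 + 52.15 + 7.75 = −114.10 dBm
SNR = P_sig − N = −72.6 − (−114.10) = 41.50 dB → 41.5 dB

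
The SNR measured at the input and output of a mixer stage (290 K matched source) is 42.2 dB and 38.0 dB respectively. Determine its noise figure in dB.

NF (dB) = SNR_in(dB) − SNR_out(dB) when the source is at T₀
NF = 42.2 − 38.0 = 4.2 dB

4.2 dB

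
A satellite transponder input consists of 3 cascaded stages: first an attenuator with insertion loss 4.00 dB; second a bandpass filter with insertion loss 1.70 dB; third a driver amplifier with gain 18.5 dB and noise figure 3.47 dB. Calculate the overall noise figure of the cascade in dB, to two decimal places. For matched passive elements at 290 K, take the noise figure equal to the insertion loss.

Convert to linear (a loss of L dB is a gain of −L dB): F_i = 10^(NF_i/10), G_i = 10^(G_i,dB/10)
  Stage 1: F_1 = 10^(4.00/10) = 2.512, G_1 = 10^(−4.00/10) = 0.3981
  Stage 2: F_2 = 10^(1.70/10) = 1.479, G_2 = 10^(−1.70/10) = 0.6761
  Stage 3: F_3 = 10^(3.47/10) = 2.223, G_3 = 10^(18.5/10) = 70.79
Friis cascade:
  F = 2.512 + (1.479 − 1)/0.3981 + (2.223 − 1)/0.2692 = 8.260
NF = 10 log₁₀(8.260) = 9.17 dB

9.17 dB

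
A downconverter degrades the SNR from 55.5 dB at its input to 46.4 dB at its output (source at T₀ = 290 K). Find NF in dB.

9.1 dB

NF (dB) = SNR_in(dB) − SNR_out(dB) when the source is at T₀
NF = 55.5 − 46.4 = 9.1 dB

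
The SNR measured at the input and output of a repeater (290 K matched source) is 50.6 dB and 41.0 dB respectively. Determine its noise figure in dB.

9.6 dB

NF (dB) = SNR_in(dB) − SNR_out(dB) when the source is at T₀
NF = 50.6 − 41.0 = 9.6 dB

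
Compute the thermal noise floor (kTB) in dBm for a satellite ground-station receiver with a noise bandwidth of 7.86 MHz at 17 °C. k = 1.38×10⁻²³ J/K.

T = 17 °C + 273.15 = 290.15 K
P_n = kTB = 1.38×10⁻²³ × 290.15 × 7.86×10⁶ = 3.15×10⁻¹⁴ W
In dBm: 10 log₁₀(3.15×10⁻¹⁴ / 10⁻³) = −105.0 dBm

−105.0 dBm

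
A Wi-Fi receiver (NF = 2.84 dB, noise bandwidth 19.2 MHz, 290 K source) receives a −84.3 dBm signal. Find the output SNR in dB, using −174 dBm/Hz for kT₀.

Noise floor: N = −174 + 10 log₁₀(B) + NF
10 log₁₀(1.92×10⁷) = 72.83 dB
N = −174 + 72.83 + 2.84 = −98.33 dBm
SNR = P_sig − N = −84.3 − (−98.33) = 14.03 dB → 14.0 dB

14.0 dB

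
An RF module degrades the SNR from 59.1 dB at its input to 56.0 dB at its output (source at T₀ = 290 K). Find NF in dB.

NF (dB) = SNR_in(dB) − SNR_out(dB) when the source is at T₀
NF = 59.1 − 56.0 = 3.1 dB

3.1 dB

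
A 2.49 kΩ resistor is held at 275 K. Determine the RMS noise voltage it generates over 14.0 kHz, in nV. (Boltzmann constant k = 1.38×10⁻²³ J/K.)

727 nV

V_n = √(4kTRB)
4kTRB = 4 × 1.38×10⁻²³ × 275 × 2.49×10³ × 1.40×10⁴ = 5.29×10⁻¹³ V²
V_n = √(5.29×10⁻¹³) = 7.27×10⁻⁷ V = 727 nV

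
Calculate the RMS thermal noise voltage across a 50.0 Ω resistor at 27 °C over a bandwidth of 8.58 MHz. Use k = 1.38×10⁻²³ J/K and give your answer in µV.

T = 27 °C + 273.15 = 300.15 K
V_n = √(4kTRB)
4kTRB = 4 × 1.38×10⁻²³ × 300.15 × 5.00×10¹ × 8.58×10⁶ = 7.11×10⁻¹² V²
V_n = √(7.11×10⁻¹²) = 2.67×10⁻⁶ V = 2.67 µV

2.67 µV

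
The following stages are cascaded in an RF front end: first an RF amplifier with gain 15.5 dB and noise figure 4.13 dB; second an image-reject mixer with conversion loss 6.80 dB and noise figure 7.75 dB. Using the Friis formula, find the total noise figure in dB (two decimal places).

Convert to linear (a loss of L dB is a gain of −L dB): F_i = 10^(NF_i/10), G_i = 10^(G_i,dB/10)
  Stage 1: F_1 = 10^(4.13/10) = 2.588, G_1 = 10^(15.5/10) = 35.48
  Stage 2: F_2 = 10^(7.75/10) = 5.957, G_2 = 10^(−6.80/10) = 0.2089
Friis cascade:
  F = 2.588 + (5.957 − 1)/35.48 = 2.728
NF = 10 log₁₀(2.728) = 4.36 dB

4.36 dB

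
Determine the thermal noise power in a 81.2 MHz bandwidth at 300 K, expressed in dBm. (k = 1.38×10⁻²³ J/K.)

−94.7 dBm

P_n = kTB = 1.38×10⁻²³ × 300 × 8.12×10⁷ = 3.36×10⁻¹³ W
In dBm: 10 log₁₀(3.36×10⁻¹³ / 10⁻³) = −94.7 dBm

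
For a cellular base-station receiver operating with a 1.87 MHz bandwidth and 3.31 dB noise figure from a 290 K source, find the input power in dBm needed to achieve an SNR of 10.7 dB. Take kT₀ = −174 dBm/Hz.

Sensitivity = −174 + 10 log₁₀(B) + NF + SNR_min
= −174 + 62.72 + 3.31 + 10.7
= −97.27 dBm → −97.3 dBm

−97.3 dBm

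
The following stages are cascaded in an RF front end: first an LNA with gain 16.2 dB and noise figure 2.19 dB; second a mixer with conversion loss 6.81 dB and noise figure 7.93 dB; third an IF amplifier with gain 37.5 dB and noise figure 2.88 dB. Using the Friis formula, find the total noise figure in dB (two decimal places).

Convert to linear (a loss of L dB is a gain of −L dB): F_i = 10^(NF_i/10), G_i = 10^(G_i,dB/10)
  Stage 1: F_1 = 10^(2.19/10) = 1.656, G_1 = 10^(16.2/10) = 41.69
  Stage 2: F_2 = 10^(7.93/10) = 6.209, G_2 = 10^(−6.81/10) = 0.2084
  Stage 3: F_3 = 10^(2.88/10) = 1.941, G_3 = 10^(37.5/10) = 5623
Friis cascade:
  F = 1.656 + (6.209 − 1)/41.69 + (1.941 − 1)/8.690 = 1.889
NF = 10 log₁₀(1.889) = 2.76 dB

2.76 dB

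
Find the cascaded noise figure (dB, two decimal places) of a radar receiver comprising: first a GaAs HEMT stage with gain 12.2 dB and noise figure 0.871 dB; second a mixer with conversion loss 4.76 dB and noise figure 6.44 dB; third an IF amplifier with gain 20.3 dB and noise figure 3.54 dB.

2.19 dB

Convert to linear (a loss of L dB is a gain of −L dB): F_i = 10^(NF_i/10), G_i = 10^(G_i,dB/10)
  Stage 1: F_1 = 10^(0.871/10) = 1.222, G_1 = 10^(12.2/10) = 16.60
  Stage 2: F_2 = 10^(6.44/10) = 4.406, G_2 = 10^(−4.76/10) = 0.3342
  Stage 3: F_3 = 10^(3.54/10) = 2.259, G_3 = 10^(20.3/10) = 107.2
Friis cascade:
  F = 1.222 + (4.406 − 1)/16.60 + (2.259 − 1)/5.546 = 1.654
NF = 10 log₁₀(1.654) = 2.19 dB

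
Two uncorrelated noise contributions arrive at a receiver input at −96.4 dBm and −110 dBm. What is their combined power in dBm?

Convert to linear, add, convert back:
P₁ = 2.29×10⁻¹³ W, P₂ = 1.00×10⁻¹⁴ W
P_tot = 2.39×10⁻¹³ W → 10 log₁₀(P_tot / 10⁻³) = −96.2 dBm

−96.2 dBm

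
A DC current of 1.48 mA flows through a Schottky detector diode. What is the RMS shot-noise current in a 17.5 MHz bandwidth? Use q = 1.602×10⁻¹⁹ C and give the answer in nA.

91.1 nA

I_n = √(2qI·B)
2qI·B = 2 × 1.602×10⁻¹⁹ × 1.48×10⁻³ × 1.75×10⁷ = 8.30×10⁻¹⁵ A²
I_n = √(8.30×10⁻¹⁵) = 9.11×10⁻⁸ A = 91.1 nA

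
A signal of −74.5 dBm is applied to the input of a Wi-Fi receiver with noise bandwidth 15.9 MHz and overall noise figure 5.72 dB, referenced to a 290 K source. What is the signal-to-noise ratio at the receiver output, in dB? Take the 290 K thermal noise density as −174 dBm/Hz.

Noise floor: N = −174 + 10 log₁₀(B) + NF
10 log₁₀(1.59×10⁷) = 72.01 dB
N = −174 + 72.01 + 5.72 = −96.27 dBm
SNR = P_sig − N = −74.5 − (−96.27) = 21.77 dB → 21.8 dB

21.8 dB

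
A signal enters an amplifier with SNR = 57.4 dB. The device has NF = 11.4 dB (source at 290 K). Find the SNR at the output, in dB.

46.0 dB

By definition F = SNR_in/SNR_out, so in dB: SNR_out = SNR_in − NF
SNR_out = 57.4 − 11.4 = 46.0 dB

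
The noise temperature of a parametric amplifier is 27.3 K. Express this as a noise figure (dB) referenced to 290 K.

0.391 dB

F = 1 + T_e/T₀ = 1 + 27.3/290 = 1.09414
NF = 10 log₁₀(1.09414) = 0.391 dB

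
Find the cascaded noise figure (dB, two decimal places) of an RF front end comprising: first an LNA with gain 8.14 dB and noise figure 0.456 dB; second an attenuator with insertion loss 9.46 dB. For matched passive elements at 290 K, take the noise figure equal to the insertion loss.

3.64 dB

Convert to linear (a loss of L dB is a gain of −L dB): F_i = 10^(NF_i/10), G_i = 10^(G_i,dB/10)
  Stage 1: F_1 = 10^(0.456/10) = 1.111, G_1 = 10^(8.14/10) = 6.516
  Stage 2: F_2 = 10^(9.46/10) = 8.831, G_2 = 10^(−9.46/10) = 0.1132
Friis cascade:
  F = 1.111 + (8.831 − 1)/6.516 = 2.312
NF = 10 log₁₀(2.312) = 3.64 dB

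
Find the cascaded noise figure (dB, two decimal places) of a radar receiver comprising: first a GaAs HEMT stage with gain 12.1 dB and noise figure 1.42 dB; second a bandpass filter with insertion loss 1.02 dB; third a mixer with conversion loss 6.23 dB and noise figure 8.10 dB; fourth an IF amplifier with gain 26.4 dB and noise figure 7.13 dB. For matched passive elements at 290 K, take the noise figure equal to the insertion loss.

Convert to linear (a loss of L dB is a gain of −L dB): F_i = 10^(NF_i/10), G_i = 10^(G_i,dB/10)
  Stage 1: F_1 = 10^(1.42/10) = 1.387, G_1 = 10^(12.1/10) = 16.22
  Stage 2: F_2 = 10^(1.02/10) = 1.265, G_2 = 10^(−1.02/10) = 0.7907
  Stage 3: F_3 = 10^(8.10/10) = 6.457, G_3 = 10^(−6.23/10) = 0.2382
  Stage 4: F_4 = 10^(7.13/10) = 5.164, G_4 = 10^(26.4/10) = 436.5
Friis cascade:
  F = 1.387 + (1.265 − 1)/16.22 + (6.457 − 1)/12.82 + (5.164 − 1)/3.055 = 3.192
NF = 10 log₁₀(3.192) = 5.04 dB

5.04 dB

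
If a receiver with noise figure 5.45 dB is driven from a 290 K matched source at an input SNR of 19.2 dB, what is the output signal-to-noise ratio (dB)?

13.75 dB

By definition F = SNR_in/SNR_out, so in dB: SNR_out = SNR_in − NF
SNR_out = 19.2 − 5.45 = 13.75 dB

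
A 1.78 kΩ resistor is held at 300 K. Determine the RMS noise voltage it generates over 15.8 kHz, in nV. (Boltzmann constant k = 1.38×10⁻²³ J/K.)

682 nV

V_n = √(4kTRB)
4kTRB = 4 × 1.38×10⁻²³ × 300 × 1.78×10³ × 1.58×10⁴ = 4.66×10⁻¹³ V²
V_n = √(4.66×10⁻¹³) = 6.82×10⁻⁷ V = 682 nV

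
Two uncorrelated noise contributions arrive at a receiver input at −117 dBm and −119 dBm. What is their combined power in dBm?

Convert to linear, add, convert back:
P₁ = 2.00×10⁻¹⁵ W, P₂ = 1.26×10⁻¹⁵ W
P_tot = 3.25×10⁻¹⁵ W → 10 log₁₀(P_tot / 10⁻³) = −114.9 dBm

−114.9 dBm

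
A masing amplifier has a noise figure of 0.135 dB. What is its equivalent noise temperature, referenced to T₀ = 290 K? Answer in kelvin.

9.16 K

F = 10^(0.135/10) = 1.03157
T_e = (F − 1)·T₀ = (1.03157 − 1) × 290 = 9.16 K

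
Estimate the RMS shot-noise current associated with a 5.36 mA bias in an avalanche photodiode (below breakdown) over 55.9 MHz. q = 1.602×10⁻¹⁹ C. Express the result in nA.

310 nA

I_n = √(2qI·B)
2qI·B = 2 × 1.602×10⁻¹⁹ × 5.36×10⁻³ × 5.59×10⁷ = 9.60×10⁻¹⁴ A²
I_n = √(9.60×10⁻¹⁴) = 3.10×10⁻⁷ A = 310 nA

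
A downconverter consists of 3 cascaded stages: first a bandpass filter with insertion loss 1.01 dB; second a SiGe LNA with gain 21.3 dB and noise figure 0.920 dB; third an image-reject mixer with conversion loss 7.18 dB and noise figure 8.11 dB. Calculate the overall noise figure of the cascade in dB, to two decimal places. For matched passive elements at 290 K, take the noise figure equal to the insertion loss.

2.07 dB

Convert to linear (a loss of L dB is a gain of −L dB): F_i = 10^(NF_i/10), G_i = 10^(G_i,dB/10)
  Stage 1: F_1 = 10^(1.01/10) = 1.262, G_1 = 10^(−1.01/10) = 0.7925
  Stage 2: F_2 = 10^(0.920/10) = 1.236, G_2 = 10^(21.3/10) = 134.9
  Stage 3: F_3 = 10^(8.11/10) = 6.471, G_3 = 10^(−7.18/10) = 0.1914
Friis cascade:
  F = 1.262 + (1.236 − 1)/0.7925 + (6.471 − 1)/106.9 = 1.611
NF = 10 log₁₀(1.611) = 2.07 dB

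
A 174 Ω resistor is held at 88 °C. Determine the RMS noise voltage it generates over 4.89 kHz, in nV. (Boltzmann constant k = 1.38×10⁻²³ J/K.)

130 nV

T = 88 °C + 273.15 = 361.15 K
V_n = √(4kTRB)
4kTRB = 4 × 1.38×10⁻²³ × 361.15 × 1.74×10² × 4.89×10³ = 1.70×10⁻¹⁴ V²
V_n = √(1.70×10⁻¹⁴) = 1.30×10⁻⁷ V = 130 nV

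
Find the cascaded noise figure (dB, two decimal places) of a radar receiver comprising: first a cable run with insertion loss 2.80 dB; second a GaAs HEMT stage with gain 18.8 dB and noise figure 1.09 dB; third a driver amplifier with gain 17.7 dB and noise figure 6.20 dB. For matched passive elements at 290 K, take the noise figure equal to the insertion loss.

Convert to linear (a loss of L dB is a gain of −L dB): F_i = 10^(NF_i/10), G_i = 10^(G_i,dB/10)
  Stage 1: F_1 = 10^(2.80/10) = 1.905, G_1 = 10^(−2.80/10) = 0.5248
  Stage 2: F_2 = 10^(1.09/10) = 1.285, G_2 = 10^(18.8/10) = 75.86
  Stage 3: F_3 = 10^(6.20/10) = 4.169, G_3 = 10^(17.7/10) = 58.88
Friis cascade:
  F = 1.905 + (1.285 − 1)/0.5248 + (4.169 − 1)/39.81 = 2.529
NF = 10 log₁₀(2.529) = 4.03 dB

4.03 dB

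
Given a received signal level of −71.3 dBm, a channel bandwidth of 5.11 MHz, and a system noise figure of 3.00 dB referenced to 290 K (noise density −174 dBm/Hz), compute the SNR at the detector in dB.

Noise floor: N = −174 + 10 log₁₀(B) + NF
10 log₁₀(5.11×10⁶) = 67.08 dB
N = −174 + 67.08 + 3.00 = −103.92 dBm
SNR = P_sig − N = −71.3 − (−103.92) = 32.62 dB → 32.6 dB

32.6 dB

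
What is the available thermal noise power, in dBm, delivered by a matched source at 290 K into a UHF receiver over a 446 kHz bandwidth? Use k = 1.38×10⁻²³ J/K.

−117.5 dBm

P_n = kTB = 1.38×10⁻²³ × 290 × 4.46×10⁵ = 1.78×10⁻¹⁵ W
In dBm: 10 log₁₀(1.78×10⁻¹⁵ / 10⁻³) = −117.5 dBm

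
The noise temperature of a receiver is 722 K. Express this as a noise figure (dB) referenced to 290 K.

F = 1 + T_e/T₀ = 1 + 722/290 = 3.48966
NF = 10 log₁₀(3.48966) = 5.43 dB

5.43 dB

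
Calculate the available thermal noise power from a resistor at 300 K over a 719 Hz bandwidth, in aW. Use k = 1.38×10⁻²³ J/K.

P_n = kTB = 1.38×10⁻²³ × 300 × 7.19×10² = 2.98×10⁻¹⁸ W = 2.98 aW

2.98 aW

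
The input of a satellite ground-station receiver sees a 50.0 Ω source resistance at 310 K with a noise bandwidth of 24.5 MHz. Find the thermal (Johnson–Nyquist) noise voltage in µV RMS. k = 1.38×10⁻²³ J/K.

V_n = √(4kTRB)
4kTRB = 4 × 1.38×10⁻²³ × 310 × 5.00×10¹ × 2.45×10⁷ = 2.10×10⁻¹¹ V²
V_n = √(2.10×10⁻¹¹) = 4.58×10⁻⁶ V = 4.58 µV

4.58 µV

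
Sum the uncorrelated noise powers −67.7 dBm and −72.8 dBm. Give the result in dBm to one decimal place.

Convert to linear, add, convert back:
P₁ = 1.70×10⁻¹⁰ W, P₂ = 5.25×10⁻¹¹ W
P_tot = 2.22×10⁻¹⁰ W → 10 log₁₀(P_tot / 10⁻³) = −66.5 dBm

−66.5 dBm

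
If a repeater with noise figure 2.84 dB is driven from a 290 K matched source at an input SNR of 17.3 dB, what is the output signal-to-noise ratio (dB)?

By definition F = SNR_in/SNR_out, so in dB: SNR_out = SNR_in − NF
SNR_out = 17.3 − 2.84 = 14.46 dB

14.46 dB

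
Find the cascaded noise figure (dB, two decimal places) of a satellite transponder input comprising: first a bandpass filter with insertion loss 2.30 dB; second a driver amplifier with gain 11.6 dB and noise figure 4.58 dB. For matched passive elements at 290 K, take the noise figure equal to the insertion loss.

6.88 dB

Convert to linear (a loss of L dB is a gain of −L dB): F_i = 10^(NF_i/10), G_i = 10^(G_i,dB/10)
  Stage 1: F_1 = 10^(2.30/10) = 1.698, G_1 = 10^(−2.30/10) = 0.5888
  Stage 2: F_2 = 10^(4.58/10) = 2.871, G_2 = 10^(11.6/10) = 14.45
Friis cascade:
  F = 1.698 + (2.871 − 1)/0.5888 = 4.875
NF = 10 log₁₀(4.875) = 6.88 dB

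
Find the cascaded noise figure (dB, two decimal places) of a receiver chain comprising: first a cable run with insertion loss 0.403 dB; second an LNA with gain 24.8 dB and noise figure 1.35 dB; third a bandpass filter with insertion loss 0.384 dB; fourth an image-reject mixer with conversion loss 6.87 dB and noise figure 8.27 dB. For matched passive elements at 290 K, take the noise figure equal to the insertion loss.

1.82 dB

Convert to linear (a loss of L dB is a gain of −L dB): F_i = 10^(NF_i/10), G_i = 10^(G_i,dB/10)
  Stage 1: F_1 = 10^(0.403/10) = 1.097, G_1 = 10^(−0.403/10) = 0.9114
  Stage 2: F_2 = 10^(1.35/10) = 1.365, G_2 = 10^(24.8/10) = 302.0
  Stage 3: F_3 = 10^(0.384/10) = 1.092, G_3 = 10^(−0.384/10) = 0.9154
  Stage 4: F_4 = 10^(8.27/10) = 6.714, G_4 = 10^(−6.87/10) = 0.2056
Friis cascade:
  F = 1.097 + (1.365 − 1)/0.9114 + (1.092 − 1)/275.2 + (6.714 − 1)/251.9 = 1.520
NF = 10 log₁₀(1.520) = 1.82 dB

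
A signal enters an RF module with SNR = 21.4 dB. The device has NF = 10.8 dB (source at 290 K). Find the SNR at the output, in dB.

By definition F = SNR_in/SNR_out, so in dB: SNR_out = SNR_in − NF
SNR_out = 21.4 − 10.8 = 10.6 dB

10.6 dB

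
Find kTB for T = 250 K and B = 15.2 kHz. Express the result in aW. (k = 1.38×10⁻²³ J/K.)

52.4 aW

P_n = kTB = 1.38×10⁻²³ × 250 × 1.52×10⁴ = 5.24×10⁻¹⁷ W = 52.4 aW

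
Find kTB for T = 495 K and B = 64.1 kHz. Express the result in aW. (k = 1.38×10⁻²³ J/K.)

P_n = kTB = 1.38×10⁻²³ × 495 × 6.41×10⁴ = 4.38×10⁻¹⁶ W = 438 aW

438 aW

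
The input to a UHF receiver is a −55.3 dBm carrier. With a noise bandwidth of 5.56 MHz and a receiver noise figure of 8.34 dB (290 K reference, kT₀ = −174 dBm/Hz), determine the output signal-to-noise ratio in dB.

42.9 dB

Noise floor: N = −174 + 10 log₁₀(B) + NF
10 log₁₀(5.56×10⁶) = 67.45 dB
N = −174 + 67.45 + 8.34 = −98.21 dBm
SNR = P_sig − N = −55.3 − (−98.21) = 42.91 dB → 42.9 dB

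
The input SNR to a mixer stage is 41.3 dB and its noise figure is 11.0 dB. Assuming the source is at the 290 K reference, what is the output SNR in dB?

30.3 dB

By definition F = SNR_in/SNR_out, so in dB: SNR_out = SNR_in − NF
SNR_out = 41.3 − 11.0 = 30.3 dB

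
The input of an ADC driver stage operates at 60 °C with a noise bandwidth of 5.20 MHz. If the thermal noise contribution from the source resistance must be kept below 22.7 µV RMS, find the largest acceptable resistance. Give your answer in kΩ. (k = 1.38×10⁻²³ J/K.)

T = 60 °C + 273.15 = 333.15 K
Johnson–Nyquist: V_n = √(4kTRB) ⇒ R = V_n² / (4kTB)
4kTB = 4 × 1.38×10⁻²³ × 333.15 × 5.20×10⁶ = 9.56×10⁻¹⁴
R = (2.27×10⁻⁵)² / 9.56×10⁻¹⁴ = 5.39×10³ Ω = 5.39 kΩ

5.39 kΩ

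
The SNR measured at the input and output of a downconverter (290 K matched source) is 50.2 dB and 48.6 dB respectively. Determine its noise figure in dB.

1.6 dB

NF (dB) = SNR_in(dB) − SNR_out(dB) when the source is at T₀
NF = 50.2 − 48.6 = 1.6 dB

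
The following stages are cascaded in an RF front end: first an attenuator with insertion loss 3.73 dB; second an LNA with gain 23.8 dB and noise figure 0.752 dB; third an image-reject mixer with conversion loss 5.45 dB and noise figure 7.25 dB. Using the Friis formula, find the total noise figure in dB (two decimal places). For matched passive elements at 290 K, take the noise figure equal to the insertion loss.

4.55 dB

Convert to linear (a loss of L dB is a gain of −L dB): F_i = 10^(NF_i/10), G_i = 10^(G_i,dB/10)
  Stage 1: F_1 = 10^(3.73/10) = 2.360, G_1 = 10^(−3.73/10) = 0.4236
  Stage 2: F_2 = 10^(0.752/10) = 1.189, G_2 = 10^(23.8/10) = 239.9
  Stage 3: F_3 = 10^(7.25/10) = 5.309, G_3 = 10^(−5.45/10) = 0.2851
Friis cascade:
  F = 2.360 + (1.189 − 1)/0.4236 + (5.309 − 1)/101.6 = 2.849
NF = 10 log₁₀(2.849) = 4.55 dB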